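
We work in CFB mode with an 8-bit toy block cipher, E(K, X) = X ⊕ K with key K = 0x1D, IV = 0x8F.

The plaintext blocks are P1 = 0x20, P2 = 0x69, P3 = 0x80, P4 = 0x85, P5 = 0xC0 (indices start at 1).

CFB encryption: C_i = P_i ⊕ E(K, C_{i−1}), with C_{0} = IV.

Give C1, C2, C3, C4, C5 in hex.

C1 = 0xB2, C2 = 0xC6, C3 = 0x5B, C4 = 0xC3, C5 = 0x1E

C1: E(K, 0x8F) = 0x92; 0x20 ⊕ 0x92 = 0xB2.
C2: E(K, 0xB2) = 0xAF; 0x69 ⊕ 0xAF = 0xC6.
C3: E(K, 0xC6) = 0xDB; 0x80 ⊕ 0xDB = 0x5B.
C4: E(K, 0x5B) = 0x46; 0x85 ⊕ 0x46 = 0xC3.
C5: E(K, 0xC3) = 0xDE; 0xC0 ⊕ 0xDE = 0x1E.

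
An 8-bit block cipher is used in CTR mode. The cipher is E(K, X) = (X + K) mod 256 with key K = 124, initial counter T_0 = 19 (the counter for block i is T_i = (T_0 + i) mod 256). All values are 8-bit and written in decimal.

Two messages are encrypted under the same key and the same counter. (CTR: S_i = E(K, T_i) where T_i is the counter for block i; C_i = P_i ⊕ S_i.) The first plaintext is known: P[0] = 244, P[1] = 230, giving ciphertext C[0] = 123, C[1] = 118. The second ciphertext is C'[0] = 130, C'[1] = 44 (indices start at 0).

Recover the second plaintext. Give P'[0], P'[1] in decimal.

P'[0] = 13, P'[1] = 188

In CTR with a reused counter, both messages share the same keystream S_i, so C_i ⊕ C'_i = P_i ⊕ P'_i and thus P'_i = P_i ⊕ C_i ⊕ C'_i.
P'[0]: 244 ⊕ 123 ⊕ 130 = 13.
P'[1]: 230 ⊕ 118 ⊕ 44 = 188.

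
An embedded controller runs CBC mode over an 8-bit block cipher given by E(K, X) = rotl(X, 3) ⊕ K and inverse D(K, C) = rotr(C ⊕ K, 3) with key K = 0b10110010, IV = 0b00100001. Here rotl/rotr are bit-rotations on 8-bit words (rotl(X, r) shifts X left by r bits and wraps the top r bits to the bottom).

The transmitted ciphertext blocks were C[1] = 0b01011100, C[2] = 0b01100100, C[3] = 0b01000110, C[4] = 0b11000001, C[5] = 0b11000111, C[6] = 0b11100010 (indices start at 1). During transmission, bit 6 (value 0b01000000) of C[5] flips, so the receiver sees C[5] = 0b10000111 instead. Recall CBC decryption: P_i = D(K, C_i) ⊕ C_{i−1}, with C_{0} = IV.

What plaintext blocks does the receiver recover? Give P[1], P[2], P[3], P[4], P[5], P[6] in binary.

Only C[5] changed, to 0b10000111. In CBC, a change in C_i garbles P_i and flips the same bit in P_{i+1}. Decrypting the received ciphertext:
P[1]: D(K, 0b01011100) = 0b11011101; 0b11011101 ⊕ 0b00100001 = 0b11111100.
P[2]: D(K, 0b01100100) = 0b11011010; 0b11011010 ⊕ 0b01011100 = 0b10000110.
P[3]: D(K, 0b01000110) = 0b10011110; 0b10011110 ⊕ 0b01100100 = 0b11111010.
P[4]: D(K, 0b11000001) = 0b01101110; 0b01101110 ⊕ 0b01000110 = 0b00101000.
P[5]: D(K, 0b10000111) = 0b10100110; 0b10100110 ⊕ 0b11000001 = 0b01100111.
P[6]: D(K, 0b11100010) = 0b00001010; 0b00001010 ⊕ 0b10000111 = 0b10001101.
Blocks that differ from the original plaintext: P[5], P[6].

P[1] = 0b11111100, P[2] = 0b10000110, P[3] = 0b11111010, P[4] = 0b00101000, P[5] = 0b01100111, P[6] = 0b10001101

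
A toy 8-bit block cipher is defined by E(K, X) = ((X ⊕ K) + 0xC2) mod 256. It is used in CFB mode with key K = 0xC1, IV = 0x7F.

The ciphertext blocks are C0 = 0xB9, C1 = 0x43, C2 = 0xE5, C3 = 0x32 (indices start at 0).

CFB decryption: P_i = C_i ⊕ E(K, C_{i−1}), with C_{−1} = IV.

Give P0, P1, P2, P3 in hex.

P0 = 0x39, P1 = 0x79, P2 = 0xA1, P3 = 0xD4

P0: E(K, 0x7F) = 0x80; 0xB9 ⊕ 0x80 = 0x39.
P1: E(K, 0xB9) = 0x3A; 0x43 ⊕ 0x3A = 0x79.
P2: E(K, 0x43) = 0x44; 0xE5 ⊕ 0x44 = 0xA1.
P3: E(K, 0xE5) = 0xE6; 0x32 ⊕ 0xE6 = 0xD4.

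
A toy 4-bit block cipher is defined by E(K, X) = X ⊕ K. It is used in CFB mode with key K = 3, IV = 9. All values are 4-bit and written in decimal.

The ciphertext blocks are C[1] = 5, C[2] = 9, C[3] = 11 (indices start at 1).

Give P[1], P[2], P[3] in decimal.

CFB decryption: P_i = C_i ⊕ E(K, C_{i−1}), with C_{0} = IV.
P[1]: E(K, 9) = 10; 5 ⊕ 10 = 15.
P[2]: E(K, 5) = 6; 9 ⊕ 6 = 15.
P[3]: E(K, 9) = 10; 11 ⊕ 10 = 1.

P[1] = 15, P[2] = 15, P[3] = 1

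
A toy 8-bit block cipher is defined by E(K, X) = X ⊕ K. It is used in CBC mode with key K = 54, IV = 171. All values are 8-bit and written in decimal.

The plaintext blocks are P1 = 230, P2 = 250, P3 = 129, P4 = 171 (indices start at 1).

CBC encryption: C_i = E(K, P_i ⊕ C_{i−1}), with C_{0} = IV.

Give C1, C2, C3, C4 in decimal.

C1 = 123, C2 = 183, C3 = 0, C4 = 157

C1: P1 ⊕ 171 = 77; E(K, 77) = 123.
C2: P2 ⊕ 123 = 129; E(K, 129) = 183.
C3: P3 ⊕ 183 = 54; E(K, 54) = 0.
C4: P4 ⊕ 0 = 171; E(K, 171) = 157.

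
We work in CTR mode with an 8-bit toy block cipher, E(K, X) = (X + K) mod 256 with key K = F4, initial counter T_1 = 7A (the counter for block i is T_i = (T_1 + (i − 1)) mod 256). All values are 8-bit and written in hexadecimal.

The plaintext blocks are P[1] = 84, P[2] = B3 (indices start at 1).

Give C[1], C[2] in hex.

CTR encryption: S_i = E(K, T_i) where T_i is the counter for block i; C_i = P_i ⊕ S_i.
C[1]: T = 7A, S = E(K, T) = 6E; 84 ⊕ 6E = EA.
C[2]: T = 7B, S = E(K, T) = 6F; B3 ⊕ 6F = DC.

C[1] = EA, C[2] = DC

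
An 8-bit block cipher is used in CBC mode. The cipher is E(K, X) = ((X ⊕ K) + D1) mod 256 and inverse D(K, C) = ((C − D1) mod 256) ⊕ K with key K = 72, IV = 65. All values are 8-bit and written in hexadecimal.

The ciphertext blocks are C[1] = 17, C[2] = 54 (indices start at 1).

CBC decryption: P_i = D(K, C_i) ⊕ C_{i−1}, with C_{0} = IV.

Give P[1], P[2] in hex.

P[1]: D(K, 17) = 34; 34 ⊕ 65 = 51.
P[2]: D(K, 54) = F1; F1 ⊕ 17 = E6.

P[1] = 51, P[2] = E6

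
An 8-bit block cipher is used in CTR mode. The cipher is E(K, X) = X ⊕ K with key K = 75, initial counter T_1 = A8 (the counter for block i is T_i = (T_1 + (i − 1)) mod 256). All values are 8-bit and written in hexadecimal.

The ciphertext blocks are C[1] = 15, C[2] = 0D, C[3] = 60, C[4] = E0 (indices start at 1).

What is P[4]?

CTR decryption: S_i = E(K, T_i) where T_i is the counter for block i; P_i = C_i ⊕ S_i.
P[4]: T = AB, S = E(K, T) = DE; E0 ⊕ DE = 3E.

P[4] = 3E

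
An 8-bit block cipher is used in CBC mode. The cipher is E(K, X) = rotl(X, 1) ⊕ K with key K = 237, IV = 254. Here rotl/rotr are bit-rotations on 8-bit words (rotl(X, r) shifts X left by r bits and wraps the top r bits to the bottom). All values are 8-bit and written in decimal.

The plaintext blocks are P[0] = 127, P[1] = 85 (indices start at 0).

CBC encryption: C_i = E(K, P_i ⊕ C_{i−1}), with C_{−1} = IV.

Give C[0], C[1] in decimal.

C[0]: P[0] ⊕ 254 = 129; E(K, 129) = 238.
C[1]: P[1] ⊕ 238 = 187; E(K, 187) = 154.

C[0] = 238, C[1] = 154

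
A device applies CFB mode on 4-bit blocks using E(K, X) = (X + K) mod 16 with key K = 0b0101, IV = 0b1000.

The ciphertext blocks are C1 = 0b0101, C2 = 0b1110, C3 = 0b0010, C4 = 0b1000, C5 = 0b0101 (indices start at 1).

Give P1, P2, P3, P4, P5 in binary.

CFB decryption: P_i = C_i ⊕ E(K, C_{i−1}), with C_{0} = IV.
P1: E(K, 0b1000) = 0b1101; 0b0101 ⊕ 0b1101 = 0b1000.
P2: E(K, 0b0101) = 0b1010; 0b1110 ⊕ 0b1010 = 0b0100.
P3: E(K, 0b1110) = 0b0011; 0b0010 ⊕ 0b0011 = 0b0001.
P4: E(K, 0b0010) = 0b0111; 0b1000 ⊕ 0b0111 = 0b1111.
P5: E(K, 0b1000) = 0b1101; 0b0101 ⊕ 0b1101 = 0b1000.

P1 = 0b1000, P2 = 0b0100, P3 = 0b0001, P4 = 0b1111, P5 = 0b1000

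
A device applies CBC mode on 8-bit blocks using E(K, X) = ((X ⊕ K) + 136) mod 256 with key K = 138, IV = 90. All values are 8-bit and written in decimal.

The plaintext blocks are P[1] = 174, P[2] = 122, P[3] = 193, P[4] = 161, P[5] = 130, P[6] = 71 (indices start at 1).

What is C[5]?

CBC encryption: C_i = E(K, P_i ⊕ C_{i−1}), with C_{0} = IV.
C[1]: P[1] ⊕ 90 = 244; E(K, 244) = 6.
C[2]: P[2] ⊕ 6 = 124; E(K, 124) = 126.
C[3]: P[3] ⊕ 126 = 191; E(K, 191) = 189.
C[4]: P[4] ⊕ 189 = 28; E(K, 28) = 30.
C[5]: P[5] ⊕ 30 = 156; E(K, 156) = 158.

C[5] = 158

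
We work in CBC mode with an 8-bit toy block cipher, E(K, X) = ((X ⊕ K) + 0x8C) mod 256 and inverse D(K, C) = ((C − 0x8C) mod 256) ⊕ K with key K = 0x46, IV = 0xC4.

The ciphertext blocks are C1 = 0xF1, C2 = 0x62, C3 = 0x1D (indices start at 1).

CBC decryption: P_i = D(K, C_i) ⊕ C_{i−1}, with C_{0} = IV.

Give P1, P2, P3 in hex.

P1: D(K, 0xF1) = 0x23; 0x23 ⊕ 0xC4 = 0xE7.
P2: D(K, 0x62) = 0x90; 0x90 ⊕ 0xF1 = 0x61.
P3: D(K, 0x1D) = 0xD7; 0xD7 ⊕ 0x62 = 0xB5.

P1 = 0xE7, P2 = 0x61, P3 = 0xB5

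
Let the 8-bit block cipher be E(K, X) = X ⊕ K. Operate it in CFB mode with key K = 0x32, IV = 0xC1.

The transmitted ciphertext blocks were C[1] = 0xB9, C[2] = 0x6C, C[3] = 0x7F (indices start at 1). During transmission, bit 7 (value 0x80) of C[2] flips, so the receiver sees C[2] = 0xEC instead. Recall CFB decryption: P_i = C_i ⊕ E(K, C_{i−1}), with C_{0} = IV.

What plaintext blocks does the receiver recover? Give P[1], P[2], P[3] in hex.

Only C[2] changed, to 0xEC. In CFB, a change in C_i flips the same bit in P_i and garbles P_{i+1}. Decrypting the received ciphertext:
P[1]: E(K, 0xC1) = 0xF3; 0xB9 ⊕ 0xF3 = 0x4A.
P[2]: E(K, 0xB9) = 0x8B; 0xEC ⊕ 0x8B = 0x67.
P[3]: E(K, 0xEC) = 0xDE; 0x7F ⊕ 0xDE = 0xA1.
Blocks that differ from the original plaintext: P[2], P[3].

P[1] = 0x4A, P[2] = 0x67, P[3] = 0xA1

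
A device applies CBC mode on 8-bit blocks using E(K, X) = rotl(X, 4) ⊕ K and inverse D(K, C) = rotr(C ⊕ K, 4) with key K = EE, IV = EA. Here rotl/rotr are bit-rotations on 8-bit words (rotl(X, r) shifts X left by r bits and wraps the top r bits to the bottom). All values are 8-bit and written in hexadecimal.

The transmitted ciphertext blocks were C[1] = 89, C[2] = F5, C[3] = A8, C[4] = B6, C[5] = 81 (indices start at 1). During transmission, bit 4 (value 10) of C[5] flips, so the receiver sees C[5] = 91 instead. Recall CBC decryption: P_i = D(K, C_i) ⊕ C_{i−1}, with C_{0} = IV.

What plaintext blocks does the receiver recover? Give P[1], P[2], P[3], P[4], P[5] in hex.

Only C[5] changed, to 91. In CBC, a change in C_i garbles P_i and flips the same bit in P_{i+1}. Decrypting the received ciphertext:
P[1]: D(K, 89) = 76; 76 ⊕ EA = 9C.
P[2]: D(K, F5) = B1; B1 ⊕ 89 = 38.
P[3]: D(K, A8) = 64; 64 ⊕ F5 = 91.
P[4]: D(K, B6) = 85; 85 ⊕ A8 = 2D.
P[5]: D(K, 91) = F7; F7 ⊕ B6 = 41.
Blocks that differ from the original plaintext: P[5].

P[1] = 9C, P[2] = 38, P[3] = 91, P[4] = 2D, P[5] = 41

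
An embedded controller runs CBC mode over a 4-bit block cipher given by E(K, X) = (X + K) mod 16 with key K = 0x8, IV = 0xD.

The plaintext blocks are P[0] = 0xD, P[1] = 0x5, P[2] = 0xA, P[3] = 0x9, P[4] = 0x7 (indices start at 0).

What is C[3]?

C[3] = 0x6

CBC encryption: C_i = E(K, P_i ⊕ C_{i−1}), with C_{−1} = IV.
C[0]: P[0] ⊕ 0xD = 0x0; E(K, 0x0) = 0x8.
C[1]: P[1] ⊕ 0x8 = 0xD; E(K, 0xD) = 0x5.
C[2]: P[2] ⊕ 0x5 = 0xF; E(K, 0xF) = 0x7.
C[3]: P[3] ⊕ 0x7 = 0xE; E(K, 0xE) = 0x6.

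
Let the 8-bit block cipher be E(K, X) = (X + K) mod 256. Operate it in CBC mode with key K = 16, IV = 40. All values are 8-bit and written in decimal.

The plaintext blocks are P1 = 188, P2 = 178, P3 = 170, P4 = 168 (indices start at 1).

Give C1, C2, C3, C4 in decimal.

C1 = 164, C2 = 38, C3 = 156, C4 = 68

CBC encryption: C_i = E(K, P_i ⊕ C_{i−1}), with C_{0} = IV.
C1: P1 ⊕ 40 = 148; E(K, 148) = 164.
C2: P2 ⊕ 164 = 22; E(K, 22) = 38.
C3: P3 ⊕ 38 = 140; E(K, 140) = 156.
C4: P4 ⊕ 156 = 52; E(K, 52) = 68.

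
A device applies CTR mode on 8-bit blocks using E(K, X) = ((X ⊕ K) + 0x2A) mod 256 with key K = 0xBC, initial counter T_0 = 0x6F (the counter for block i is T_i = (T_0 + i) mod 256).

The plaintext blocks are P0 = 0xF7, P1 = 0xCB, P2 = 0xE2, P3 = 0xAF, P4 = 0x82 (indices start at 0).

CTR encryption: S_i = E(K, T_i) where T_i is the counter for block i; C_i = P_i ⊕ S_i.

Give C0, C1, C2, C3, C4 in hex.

C0 = 0x0A, C1 = 0x3D, C2 = 0x15, C3 = 0x57, C4 = 0x7B

C0: T = 0x6F, S = E(K, T) = 0xFD; 0xF7 ⊕ 0xFD = 0x0A.
C1: T = 0x70, S = E(K, T) = 0xF6; 0xCB ⊕ 0xF6 = 0x3D.
C2: T = 0x71, S = E(K, T) = 0xF7; 0xE2 ⊕ 0xF7 = 0x15.
C3: T = 0x72, S = E(K, T) = 0xF8; 0xAF ⊕ 0xF8 = 0x57.
C4: T = 0x73, S = E(K, T) = 0xF9; 0x82 ⊕ 0xF9 = 0x7B.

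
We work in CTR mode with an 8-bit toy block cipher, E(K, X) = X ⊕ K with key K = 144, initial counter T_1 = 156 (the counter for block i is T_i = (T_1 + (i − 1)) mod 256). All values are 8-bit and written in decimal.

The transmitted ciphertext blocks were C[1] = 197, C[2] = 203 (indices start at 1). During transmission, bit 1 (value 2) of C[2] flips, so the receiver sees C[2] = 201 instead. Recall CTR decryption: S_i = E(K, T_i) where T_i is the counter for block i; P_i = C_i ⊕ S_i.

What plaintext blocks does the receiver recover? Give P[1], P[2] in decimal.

P[1] = 201, P[2] = 196

Only C[2] changed, to 201. In CTR, a change in C_i flips the same bit in P_i only; the keystream is unaffected. Decrypting the received ciphertext:
P[1]: T = 156, S = E(K, T) = 12; 197 ⊕ 12 = 201.
P[2]: T = 157, S = E(K, T) = 13; 201 ⊕ 13 = 196.
Blocks that differ from the original plaintext: P[2].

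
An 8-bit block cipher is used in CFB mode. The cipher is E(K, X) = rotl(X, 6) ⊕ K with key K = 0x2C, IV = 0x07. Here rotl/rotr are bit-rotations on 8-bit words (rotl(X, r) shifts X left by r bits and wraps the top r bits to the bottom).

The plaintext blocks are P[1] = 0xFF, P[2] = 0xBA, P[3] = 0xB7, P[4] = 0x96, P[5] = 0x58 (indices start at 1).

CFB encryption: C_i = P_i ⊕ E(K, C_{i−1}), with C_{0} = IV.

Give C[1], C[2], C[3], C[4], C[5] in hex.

C[1]: E(K, 0x07) = 0xED; 0xFF ⊕ 0xED = 0x12.
C[2]: E(K, 0x12) = 0xA8; 0xBA ⊕ 0xA8 = 0x12.
C[3]: E(K, 0x12) = 0xA8; 0xB7 ⊕ 0xA8 = 0x1F.
C[4]: E(K, 0x1F) = 0xEB; 0x96 ⊕ 0xEB = 0x7D.
C[5]: E(K, 0x7D) = 0x73; 0x58 ⊕ 0x73 = 0x2B.

C[1] = 0x12, C[2] = 0x12, C[3] = 0x1F, C[4] = 0x7D, C[5] = 0x2B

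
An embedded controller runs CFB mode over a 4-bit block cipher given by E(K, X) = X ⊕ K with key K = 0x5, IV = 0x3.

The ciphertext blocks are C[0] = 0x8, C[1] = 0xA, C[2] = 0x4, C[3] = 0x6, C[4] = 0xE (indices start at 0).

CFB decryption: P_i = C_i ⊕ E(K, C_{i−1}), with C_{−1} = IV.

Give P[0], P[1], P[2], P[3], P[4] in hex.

P[0] = 0xE, P[1] = 0x7, P[2] = 0xB, P[3] = 0x7, P[4] = 0xD

P[0]: E(K, 0x3) = 0x6; 0x8 ⊕ 0x6 = 0xE.
P[1]: E(K, 0x8) = 0xD; 0xA ⊕ 0xD = 0x7.
P[2]: E(K, 0xA) = 0xF; 0x4 ⊕ 0xF = 0xB.
P[3]: E(K, 0x4) = 0x1; 0x6 ⊕ 0x1 = 0x7.
P[4]: E(K, 0x6) = 0x3; 0xE ⊕ 0x3 = 0xD.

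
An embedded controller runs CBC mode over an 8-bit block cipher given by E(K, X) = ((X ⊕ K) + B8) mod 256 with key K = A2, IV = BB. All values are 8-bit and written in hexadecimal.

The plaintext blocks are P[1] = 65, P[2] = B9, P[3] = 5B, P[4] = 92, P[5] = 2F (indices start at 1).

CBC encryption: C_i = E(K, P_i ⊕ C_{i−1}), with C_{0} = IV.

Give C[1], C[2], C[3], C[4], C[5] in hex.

C[1] = 34, C[2] = E7, C[3] = D6, C[4] = 9E, C[5] = CB

C[1]: P[1] ⊕ BB = DE; E(K, DE) = 34.
C[2]: P[2] ⊕ 34 = 8D; E(K, 8D) = E7.
C[3]: P[3] ⊕ E7 = BC; E(K, BC) = D6.
C[4]: P[4] ⊕ D6 = 44; E(K, 44) = 9E.
C[5]: P[5] ⊕ 9E = B1; E(K, B1) = CB.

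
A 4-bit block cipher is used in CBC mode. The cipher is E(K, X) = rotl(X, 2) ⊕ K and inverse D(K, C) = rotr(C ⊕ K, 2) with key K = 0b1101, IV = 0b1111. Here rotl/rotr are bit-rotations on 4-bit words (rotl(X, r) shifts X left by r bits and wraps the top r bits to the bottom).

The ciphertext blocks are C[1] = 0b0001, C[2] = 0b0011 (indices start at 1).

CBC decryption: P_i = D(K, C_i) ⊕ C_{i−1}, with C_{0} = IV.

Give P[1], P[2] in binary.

P[1]: D(K, 0b0001) = 0b0011; 0b0011 ⊕ 0b1111 = 0b1100.
P[2]: D(K, 0b0011) = 0b1011; 0b1011 ⊕ 0b0001 = 0b1010.

P[1] = 0b1100, P[2] = 0b1010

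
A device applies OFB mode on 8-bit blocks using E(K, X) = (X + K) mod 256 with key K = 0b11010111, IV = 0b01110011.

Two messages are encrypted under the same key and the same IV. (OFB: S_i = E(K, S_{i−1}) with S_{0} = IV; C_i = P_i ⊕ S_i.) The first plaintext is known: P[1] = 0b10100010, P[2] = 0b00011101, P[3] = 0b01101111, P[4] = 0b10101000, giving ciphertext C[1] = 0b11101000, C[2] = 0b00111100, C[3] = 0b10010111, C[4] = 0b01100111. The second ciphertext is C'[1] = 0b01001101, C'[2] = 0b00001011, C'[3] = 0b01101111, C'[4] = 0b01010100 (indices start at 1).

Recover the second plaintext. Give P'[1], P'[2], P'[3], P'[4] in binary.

In OFB with a reused IV, both messages share the same keystream S_i, so C_i ⊕ C'_i = P_i ⊕ P'_i and thus P'_i = P_i ⊕ C_i ⊕ C'_i.
P'[1]: 0b10100010 ⊕ 0b11101000 ⊕ 0b01001101 = 0b00000111.
P'[2]: 0b00011101 ⊕ 0b00111100 ⊕ 0b00001011 = 0b00101010.
P'[3]: 0b01101111 ⊕ 0b10010111 ⊕ 0b01101111 = 0b10010111.
P'[4]: 0b10101000 ⊕ 0b01100111 ⊕ 0b01010100 = 0b10011011.

P'[1] = 0b00000111, P'[2] = 0b00101010, P'[3] = 0b10010111, P'[4] = 0b10011011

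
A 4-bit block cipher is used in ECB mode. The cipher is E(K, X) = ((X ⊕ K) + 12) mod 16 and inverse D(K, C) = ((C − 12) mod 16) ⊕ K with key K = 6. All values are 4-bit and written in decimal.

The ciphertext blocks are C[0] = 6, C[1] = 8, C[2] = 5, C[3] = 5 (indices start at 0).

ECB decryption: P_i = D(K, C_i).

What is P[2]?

P[2] = 15

P[2]: D(K, 5) = 15.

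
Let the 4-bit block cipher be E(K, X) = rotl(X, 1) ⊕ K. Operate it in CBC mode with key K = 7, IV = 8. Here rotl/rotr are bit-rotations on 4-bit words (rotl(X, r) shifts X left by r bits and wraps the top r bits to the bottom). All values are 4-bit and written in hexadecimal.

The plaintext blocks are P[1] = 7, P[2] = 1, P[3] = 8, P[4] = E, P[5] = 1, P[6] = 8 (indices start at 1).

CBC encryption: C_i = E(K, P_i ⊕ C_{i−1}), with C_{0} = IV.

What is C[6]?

C[6] = 1

C[1]: P[1] ⊕ 8 = F; E(K, F) = 8.
C[2]: P[2] ⊕ 8 = 9; E(K, 9) = 4.
C[3]: P[3] ⊕ 4 = C; E(K, C) = E.
C[4]: P[4] ⊕ E = 0; E(K, 0) = 7.
C[5]: P[5] ⊕ 7 = 6; E(K, 6) = B.
C[6]: P[6] ⊕ B = 3; E(K, 3) = 1.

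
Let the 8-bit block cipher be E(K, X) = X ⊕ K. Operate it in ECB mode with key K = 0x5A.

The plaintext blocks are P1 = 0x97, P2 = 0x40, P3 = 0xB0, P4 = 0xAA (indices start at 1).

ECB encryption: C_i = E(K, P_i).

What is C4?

C4: E(K, 0xAA) = 0xF0.

C4 = 0xF0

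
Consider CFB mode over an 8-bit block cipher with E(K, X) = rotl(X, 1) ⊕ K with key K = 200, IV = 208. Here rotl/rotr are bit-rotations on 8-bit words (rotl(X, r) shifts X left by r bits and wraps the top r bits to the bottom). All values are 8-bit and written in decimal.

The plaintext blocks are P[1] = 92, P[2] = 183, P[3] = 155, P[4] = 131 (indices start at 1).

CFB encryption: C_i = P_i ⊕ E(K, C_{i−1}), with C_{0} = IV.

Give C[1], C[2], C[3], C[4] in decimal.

C[1] = 53, C[2] = 21, C[3] = 121, C[4] = 185

C[1]: E(K, 208) = 105; 92 ⊕ 105 = 53.
C[2]: E(K, 53) = 162; 183 ⊕ 162 = 21.
C[3]: E(K, 21) = 226; 155 ⊕ 226 = 121.
C[4]: E(K, 121) = 58; 131 ⊕ 58 = 185.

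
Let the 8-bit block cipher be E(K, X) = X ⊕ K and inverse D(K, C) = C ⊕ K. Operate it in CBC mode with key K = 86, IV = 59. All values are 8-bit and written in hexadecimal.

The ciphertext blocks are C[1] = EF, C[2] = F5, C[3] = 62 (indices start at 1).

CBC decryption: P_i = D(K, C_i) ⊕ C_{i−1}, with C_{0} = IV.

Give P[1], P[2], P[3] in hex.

P[1]: D(K, EF) = 69; 69 ⊕ 59 = 30.
P[2]: D(K, F5) = 73; 73 ⊕ EF = 9C.
P[3]: D(K, 62) = E4; E4 ⊕ F5 = 11.

P[1] = 30, P[2] = 9C, P[3] = 11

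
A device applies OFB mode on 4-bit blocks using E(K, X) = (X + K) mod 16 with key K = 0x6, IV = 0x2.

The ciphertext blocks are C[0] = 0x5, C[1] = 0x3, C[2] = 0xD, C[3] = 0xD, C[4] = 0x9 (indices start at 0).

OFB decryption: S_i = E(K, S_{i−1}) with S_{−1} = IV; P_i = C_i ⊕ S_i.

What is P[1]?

P[0]: S = E(K, 0x2) = 0x8; 0x5 ⊕ 0x8 = 0xD.
P[1]: S = E(K, 0x8) = 0xE; 0x3 ⊕ 0xE = 0xD.

P[1] = 0xD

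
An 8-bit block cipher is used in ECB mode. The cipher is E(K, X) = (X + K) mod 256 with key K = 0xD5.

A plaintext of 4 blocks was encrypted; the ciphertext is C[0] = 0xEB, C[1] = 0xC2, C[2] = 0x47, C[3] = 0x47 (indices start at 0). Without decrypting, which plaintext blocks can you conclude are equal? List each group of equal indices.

ECB encrypts each block independently with the same key, so equal ciphertext blocks imply equal plaintext blocks.
C[2] = C[3] = 0x47, so P[2] = P[3].

P[2] = P[3]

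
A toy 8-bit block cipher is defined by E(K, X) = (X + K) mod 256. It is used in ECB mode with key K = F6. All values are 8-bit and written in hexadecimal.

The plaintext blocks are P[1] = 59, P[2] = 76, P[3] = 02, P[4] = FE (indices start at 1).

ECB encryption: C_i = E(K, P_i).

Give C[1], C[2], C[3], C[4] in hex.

C[1] = 4F, C[2] = 6C, C[3] = F8, C[4] = F4

C[1]: E(K, 59) = 4F.
C[2]: E(K, 76) = 6C.
C[3]: E(K, 02) = F8.
C[4]: E(K, FE) = F4.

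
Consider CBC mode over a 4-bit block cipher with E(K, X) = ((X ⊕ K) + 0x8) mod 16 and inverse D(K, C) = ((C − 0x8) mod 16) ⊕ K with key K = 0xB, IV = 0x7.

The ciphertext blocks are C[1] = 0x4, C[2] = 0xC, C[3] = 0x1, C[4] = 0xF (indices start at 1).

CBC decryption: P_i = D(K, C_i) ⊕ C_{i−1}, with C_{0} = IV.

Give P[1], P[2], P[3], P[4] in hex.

P[1]: D(K, 0x4) = 0x7; 0x7 ⊕ 0x7 = 0x0.
P[2]: D(K, 0xC) = 0xF; 0xF ⊕ 0x4 = 0xB.
P[3]: D(K, 0x1) = 0x2; 0x2 ⊕ 0xC = 0xE.
P[4]: D(K, 0xF) = 0xC; 0xC ⊕ 0x1 = 0xD.

P[1] = 0x0, P[2] = 0xB, P[3] = 0xE, P[4] = 0xD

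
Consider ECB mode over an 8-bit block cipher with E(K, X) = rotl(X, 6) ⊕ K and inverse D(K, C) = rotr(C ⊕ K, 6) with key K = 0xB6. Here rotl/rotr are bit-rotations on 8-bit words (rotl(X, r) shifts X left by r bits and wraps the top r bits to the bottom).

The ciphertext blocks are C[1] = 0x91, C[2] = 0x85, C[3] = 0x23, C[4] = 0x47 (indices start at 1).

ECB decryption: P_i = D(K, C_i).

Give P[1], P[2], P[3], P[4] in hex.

P[1] = 0x9C, P[2] = 0xCC, P[3] = 0x56, P[4] = 0xC7

P[1]: D(K, 0x91) = 0x9C.
P[2]: D(K, 0x85) = 0xCC.
P[3]: D(K, 0x23) = 0x56.
P[4]: D(K, 0x47) = 0xC7.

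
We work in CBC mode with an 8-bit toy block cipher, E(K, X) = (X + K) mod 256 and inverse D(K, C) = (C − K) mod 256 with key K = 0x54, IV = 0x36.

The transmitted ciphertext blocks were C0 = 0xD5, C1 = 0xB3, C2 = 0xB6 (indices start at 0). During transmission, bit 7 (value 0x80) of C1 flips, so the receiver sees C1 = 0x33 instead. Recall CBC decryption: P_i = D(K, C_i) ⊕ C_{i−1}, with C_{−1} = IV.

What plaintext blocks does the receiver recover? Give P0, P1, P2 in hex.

Only C1 changed, to 0x33. In CBC, a change in C_i garbles P_i and flips the same bit in P_{i+1}. Decrypting the received ciphertext:
P0: D(K, 0xD5) = 0x81; 0x81 ⊕ 0x36 = 0xB7.
P1: D(K, 0x33) = 0xDF; 0xDF ⊕ 0xD5 = 0x0A.
P2: D(K, 0xB6) = 0x62; 0x62 ⊕ 0x33 = 0x51.
Blocks that differ from the original plaintext: P1, P2.

P0 = 0xB7, P1 = 0x0A, P2 = 0x51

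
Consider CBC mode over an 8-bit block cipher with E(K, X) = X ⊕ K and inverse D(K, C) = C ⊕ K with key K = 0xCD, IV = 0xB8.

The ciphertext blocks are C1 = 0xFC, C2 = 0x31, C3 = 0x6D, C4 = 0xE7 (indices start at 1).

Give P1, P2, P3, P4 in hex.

P1 = 0x89, P2 = 0x00, P3 = 0x91, P4 = 0x47

CBC decryption: P_i = D(K, C_i) ⊕ C_{i−1}, with C_{0} = IV.
P1: D(K, 0xFC) = 0x31; 0x31 ⊕ 0xB8 = 0x89.
P2: D(K, 0x31) = 0xFC; 0xFC ⊕ 0xFC = 0x00.
P3: D(K, 0x6D) = 0xA0; 0xA0 ⊕ 0x31 = 0x91.
P4: D(K, 0xE7) = 0x2A; 0x2A ⊕ 0x6D = 0x47.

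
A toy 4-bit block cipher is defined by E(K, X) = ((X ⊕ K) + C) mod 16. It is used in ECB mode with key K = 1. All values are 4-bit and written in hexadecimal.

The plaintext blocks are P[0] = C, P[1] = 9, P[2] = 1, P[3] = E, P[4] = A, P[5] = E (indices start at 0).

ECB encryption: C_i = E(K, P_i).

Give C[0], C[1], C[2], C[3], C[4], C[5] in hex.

C[0]: E(K, C) = 9.
C[1]: E(K, 9) = 4.
C[2]: E(K, 1) = C.
C[3]: E(K, E) = B.
C[4]: E(K, A) = 7.
C[5]: E(K, E) = B.

C[0] = 9, C[1] = 4, C[2] = C, C[3] = B, C[4] = 7, C[5] = B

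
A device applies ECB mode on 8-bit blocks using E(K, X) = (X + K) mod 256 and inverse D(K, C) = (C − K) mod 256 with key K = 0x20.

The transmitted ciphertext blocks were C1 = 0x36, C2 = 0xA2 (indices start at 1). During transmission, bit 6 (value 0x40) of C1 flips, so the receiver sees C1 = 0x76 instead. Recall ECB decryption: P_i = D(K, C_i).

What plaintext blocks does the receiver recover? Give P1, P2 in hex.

Only C1 changed, to 0x76. In ECB, a change in C_i affects only P_i. Decrypting the received ciphertext:
P1: D(K, 0x76) = 0x56.
P2: D(K, 0xA2) = 0x82.
Blocks that differ from the original plaintext: P1.

P1 = 0x56, P2 = 0x82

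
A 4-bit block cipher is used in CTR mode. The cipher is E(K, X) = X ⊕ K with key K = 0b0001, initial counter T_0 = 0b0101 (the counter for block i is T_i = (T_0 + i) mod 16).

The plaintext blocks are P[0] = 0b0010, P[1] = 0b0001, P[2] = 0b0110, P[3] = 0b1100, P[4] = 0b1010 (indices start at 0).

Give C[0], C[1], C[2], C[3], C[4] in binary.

C[0] = 0b0110, C[1] = 0b0110, C[2] = 0b0000, C[3] = 0b0101, C[4] = 0b0010

CTR encryption: S_i = E(K, T_i) where T_i is the counter for block i; C_i = P_i ⊕ S_i.
C[0]: T = 0b0101, S = E(K, T) = 0b0100; 0b0010 ⊕ 0b0100 = 0b0110.
C[1]: T = 0b0110, S = E(K, T) = 0b0111; 0b0001 ⊕ 0b0111 = 0b0110.
C[2]: T = 0b0111, S = E(K, T) = 0b0110; 0b0110 ⊕ 0b0110 = 0b0000.
C[3]: T = 0b1000, S = E(K, T) = 0b1001; 0b1100 ⊕ 0b1001 = 0b0101.
C[4]: T = 0b1001, S = E(K, T) = 0b1000; 0b1010 ⊕ 0b1000 = 0b0010.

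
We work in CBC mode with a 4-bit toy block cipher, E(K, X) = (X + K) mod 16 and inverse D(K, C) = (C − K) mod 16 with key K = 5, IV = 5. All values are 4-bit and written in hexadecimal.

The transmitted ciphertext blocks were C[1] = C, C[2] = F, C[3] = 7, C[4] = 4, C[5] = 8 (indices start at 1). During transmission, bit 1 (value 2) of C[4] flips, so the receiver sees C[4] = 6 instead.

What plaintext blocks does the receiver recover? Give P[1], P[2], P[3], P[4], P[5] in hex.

CBC decryption: P_i = D(K, C_i) ⊕ C_{i−1}, with C_{0} = IV.
Only C[4] changed, to 6. In CBC, a change in C_i garbles P_i and flips the same bit in P_{i+1}. Decrypting the received ciphertext:
P[1]: D(K, C) = 7; 7 ⊕ 5 = 2.
P[2]: D(K, F) = A; A ⊕ C = 6.
P[3]: D(K, 7) = 2; 2 ⊕ F = D.
P[4]: D(K, 6) = 1; 1 ⊕ 7 = 6.
P[5]: D(K, 8) = 3; 3 ⊕ 6 = 5.
Blocks that differ from the original plaintext: P[4], P[5].

P[1] = 2, P[2] = 6, P[3] = D, P[4] = 6, P[5] = 5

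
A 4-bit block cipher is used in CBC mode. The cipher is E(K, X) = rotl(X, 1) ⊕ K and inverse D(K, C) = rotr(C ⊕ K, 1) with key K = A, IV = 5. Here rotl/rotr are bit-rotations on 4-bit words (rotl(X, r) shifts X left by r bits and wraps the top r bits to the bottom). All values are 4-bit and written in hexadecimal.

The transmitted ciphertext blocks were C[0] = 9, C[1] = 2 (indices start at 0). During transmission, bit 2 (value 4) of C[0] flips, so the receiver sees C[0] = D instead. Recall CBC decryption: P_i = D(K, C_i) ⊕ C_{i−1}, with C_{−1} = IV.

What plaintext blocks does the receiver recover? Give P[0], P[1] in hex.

P[0] = E, P[1] = 9

Only C[0] changed, to D. In CBC, a change in C_i garbles P_i and flips the same bit in P_{i+1}. Decrypting the received ciphertext:
P[0]: D(K, D) = B; B ⊕ 5 = E.
P[1]: D(K, 2) = 4; 4 ⊕ D = 9.
Blocks that differ from the original plaintext: P[0], P[1].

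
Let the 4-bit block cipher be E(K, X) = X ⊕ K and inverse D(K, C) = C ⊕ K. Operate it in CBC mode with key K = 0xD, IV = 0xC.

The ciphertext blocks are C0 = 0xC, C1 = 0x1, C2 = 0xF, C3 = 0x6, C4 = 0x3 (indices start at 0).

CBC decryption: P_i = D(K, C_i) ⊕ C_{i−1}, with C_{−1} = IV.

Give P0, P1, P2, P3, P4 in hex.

P0: D(K, 0xC) = 0x1; 0x1 ⊕ 0xC = 0xD.
P1: D(K, 0x1) = 0xC; 0xC ⊕ 0xC = 0x0.
P2: D(K, 0xF) = 0x2; 0x2 ⊕ 0x1 = 0x3.
P3: D(K, 0x6) = 0xB; 0xB ⊕ 0xF = 0x4.
P4: D(K, 0x3) = 0xE; 0xE ⊕ 0x6 = 0x8.

P0 = 0xD, P1 = 0x0, P2 = 0x3, P3 = 0x4, P4 = 0x8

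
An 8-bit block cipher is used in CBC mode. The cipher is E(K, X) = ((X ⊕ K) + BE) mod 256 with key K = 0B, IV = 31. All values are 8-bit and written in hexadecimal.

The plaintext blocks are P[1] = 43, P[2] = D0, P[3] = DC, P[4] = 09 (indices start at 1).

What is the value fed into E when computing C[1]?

CBC encryption: C_i = E(K, P_i ⊕ C_{i−1}), with C_{0} = IV.
C[1]: P[1] ⊕ 31 = 72; E(K, 72) = 37.
So the input to E for block [1] is 72.

72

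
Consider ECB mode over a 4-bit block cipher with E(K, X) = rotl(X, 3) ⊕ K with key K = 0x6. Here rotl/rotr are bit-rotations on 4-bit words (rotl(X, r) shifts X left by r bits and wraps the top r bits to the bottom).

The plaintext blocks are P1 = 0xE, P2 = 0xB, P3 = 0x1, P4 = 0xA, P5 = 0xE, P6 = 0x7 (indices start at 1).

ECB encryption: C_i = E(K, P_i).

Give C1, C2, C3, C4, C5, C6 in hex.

C1 = 0x1, C2 = 0xB, C3 = 0xE, C4 = 0x3, C5 = 0x1, C6 = 0xD

C1: E(K, 0xE) = 0x1.
C2: E(K, 0xB) = 0xB.
C3: E(K, 0x1) = 0xE.
C4: E(K, 0xA) = 0x3.
C5: E(K, 0xE) = 0x1.
C6: E(K, 0x7) = 0xD.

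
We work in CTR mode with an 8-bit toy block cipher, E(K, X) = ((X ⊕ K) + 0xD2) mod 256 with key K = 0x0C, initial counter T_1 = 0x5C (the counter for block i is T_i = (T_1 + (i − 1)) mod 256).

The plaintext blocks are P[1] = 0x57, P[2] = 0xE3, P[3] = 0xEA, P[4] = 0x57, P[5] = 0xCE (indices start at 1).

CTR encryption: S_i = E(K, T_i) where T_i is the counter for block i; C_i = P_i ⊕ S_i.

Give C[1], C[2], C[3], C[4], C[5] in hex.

C[1] = 0x75, C[2] = 0xC0, C[3] = 0xCE, C[4] = 0x72, C[5] = 0xF0

C[1]: T = 0x5C, S = E(K, T) = 0x22; 0x57 ⊕ 0x22 = 0x75.
C[2]: T = 0x5D, S = E(K, T) = 0x23; 0xE3 ⊕ 0x23 = 0xC0.
C[3]: T = 0x5E, S = E(K, T) = 0x24; 0xEA ⊕ 0x24 = 0xCE.
C[4]: T = 0x5F, S = E(K, T) = 0x25; 0x57 ⊕ 0x25 = 0x72.
C[5]: T = 0x60, S = E(K, T) = 0x3E; 0xCE ⊕ 0x3E = 0xF0.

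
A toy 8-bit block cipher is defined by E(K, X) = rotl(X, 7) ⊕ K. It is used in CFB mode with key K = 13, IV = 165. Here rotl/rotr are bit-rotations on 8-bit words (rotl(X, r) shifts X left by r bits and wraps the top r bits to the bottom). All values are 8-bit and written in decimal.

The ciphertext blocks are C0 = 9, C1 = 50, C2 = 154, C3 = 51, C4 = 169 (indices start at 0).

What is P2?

P2 = 142

CFB decryption: P_i = C_i ⊕ E(K, C_{i−1}), with C_{−1} = IV.
P2: E(K, 50) = 20; 154 ⊕ 20 = 142.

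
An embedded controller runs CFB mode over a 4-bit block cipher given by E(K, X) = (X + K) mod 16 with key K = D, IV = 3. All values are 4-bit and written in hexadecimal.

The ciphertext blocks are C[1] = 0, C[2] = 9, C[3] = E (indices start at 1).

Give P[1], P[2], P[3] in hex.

P[1] = 0, P[2] = 4, P[3] = 8

CFB decryption: P_i = C_i ⊕ E(K, C_{i−1}), with C_{0} = IV.
P[1]: E(K, 3) = 0; 0 ⊕ 0 = 0.
P[2]: E(K, 0) = D; 9 ⊕ D = 4.
P[3]: E(K, 9) = 6; E ⊕ 6 = 8.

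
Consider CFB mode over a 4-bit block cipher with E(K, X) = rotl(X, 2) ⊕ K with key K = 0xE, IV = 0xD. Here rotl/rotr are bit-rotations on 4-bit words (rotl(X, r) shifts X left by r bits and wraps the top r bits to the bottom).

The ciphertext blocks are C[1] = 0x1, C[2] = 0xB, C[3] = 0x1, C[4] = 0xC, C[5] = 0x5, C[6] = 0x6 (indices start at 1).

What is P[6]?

P[6] = 0xD

CFB decryption: P_i = C_i ⊕ E(K, C_{i−1}), with C_{0} = IV.
P[6]: E(K, 0x5) = 0xB; 0x6 ⊕ 0xB = 0xD.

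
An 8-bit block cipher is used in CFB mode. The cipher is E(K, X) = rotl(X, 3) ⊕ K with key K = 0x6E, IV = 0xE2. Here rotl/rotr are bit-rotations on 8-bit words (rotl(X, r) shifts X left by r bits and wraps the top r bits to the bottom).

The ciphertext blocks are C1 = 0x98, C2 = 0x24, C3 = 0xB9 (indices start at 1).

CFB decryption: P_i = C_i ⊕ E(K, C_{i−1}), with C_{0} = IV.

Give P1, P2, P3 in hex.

P1: E(K, 0xE2) = 0x79; 0x98 ⊕ 0x79 = 0xE1.
P2: E(K, 0x98) = 0xAA; 0x24 ⊕ 0xAA = 0x8E.
P3: E(K, 0x24) = 0x4F; 0xB9 ⊕ 0x4F = 0xF6.

P1 = 0xE1, P2 = 0x8E, P3 = 0xF6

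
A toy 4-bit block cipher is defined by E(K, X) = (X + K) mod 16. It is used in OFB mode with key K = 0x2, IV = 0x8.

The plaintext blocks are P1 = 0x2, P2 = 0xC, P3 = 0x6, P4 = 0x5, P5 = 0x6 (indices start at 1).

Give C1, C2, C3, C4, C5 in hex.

OFB encryption: S_i = E(K, S_{i−1}) with S_{0} = IV; C_i = P_i ⊕ S_i.
C1: S = E(K, 0x8) = 0xA; 0x2 ⊕ 0xA = 0x8.
C2: S = E(K, 0xA) = 0xC; 0xC ⊕ 0xC = 0x0.
C3: S = E(K, 0xC) = 0xE; 0x6 ⊕ 0xE = 0x8.
C4: S = E(K, 0xE) = 0x0; 0x5 ⊕ 0x0 = 0x5.
C5: S = E(K, 0x0) = 0x2; 0x6 ⊕ 0x2 = 0x4.

C1 = 0x8, C2 = 0x0, C3 = 0x8, C4 = 0x5, C5 = 0x4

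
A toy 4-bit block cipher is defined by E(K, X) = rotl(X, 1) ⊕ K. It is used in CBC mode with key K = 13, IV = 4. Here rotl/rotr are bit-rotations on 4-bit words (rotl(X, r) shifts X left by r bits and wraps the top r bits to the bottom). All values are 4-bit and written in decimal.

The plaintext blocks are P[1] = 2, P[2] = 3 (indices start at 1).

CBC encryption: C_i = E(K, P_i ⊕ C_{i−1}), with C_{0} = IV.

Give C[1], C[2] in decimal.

C[1] = 1, C[2] = 9

C[1]: P[1] ⊕ 4 = 6; E(K, 6) = 1.
C[2]: P[2] ⊕ 1 = 2; E(K, 2) = 9.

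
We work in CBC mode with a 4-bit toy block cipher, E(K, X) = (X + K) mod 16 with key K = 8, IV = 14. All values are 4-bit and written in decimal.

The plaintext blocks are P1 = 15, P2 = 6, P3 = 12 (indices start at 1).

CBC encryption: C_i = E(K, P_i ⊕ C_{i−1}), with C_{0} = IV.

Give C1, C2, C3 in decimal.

C1: P1 ⊕ 14 = 1; E(K, 1) = 9.
C2: P2 ⊕ 9 = 15; E(K, 15) = 7.
C3: P3 ⊕ 7 = 11; E(K, 11) = 3.

C1 = 9, C2 = 7, C3 = 3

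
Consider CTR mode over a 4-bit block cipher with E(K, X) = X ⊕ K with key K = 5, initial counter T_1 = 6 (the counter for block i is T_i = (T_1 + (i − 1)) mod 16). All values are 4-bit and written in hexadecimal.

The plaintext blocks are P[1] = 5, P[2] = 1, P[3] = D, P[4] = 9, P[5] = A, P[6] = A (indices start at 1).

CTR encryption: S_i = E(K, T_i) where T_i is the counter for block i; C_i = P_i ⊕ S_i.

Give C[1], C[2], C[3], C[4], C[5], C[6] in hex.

C[1] = 6, C[2] = 3, C[3] = 0, C[4] = 5, C[5] = 5, C[6] = 4

C[1]: T = 6, S = E(K, T) = 3; 5 ⊕ 3 = 6.
C[2]: T = 7, S = E(K, T) = 2; 1 ⊕ 2 = 3.
C[3]: T = 8, S = E(K, T) = D; D ⊕ D = 0.
C[4]: T = 9, S = E(K, T) = C; 9 ⊕ C = 5.
C[5]: T = A, S = E(K, T) = F; A ⊕ F = 5.
C[6]: T = B, S = E(K, T) = E; A ⊕ E = 4.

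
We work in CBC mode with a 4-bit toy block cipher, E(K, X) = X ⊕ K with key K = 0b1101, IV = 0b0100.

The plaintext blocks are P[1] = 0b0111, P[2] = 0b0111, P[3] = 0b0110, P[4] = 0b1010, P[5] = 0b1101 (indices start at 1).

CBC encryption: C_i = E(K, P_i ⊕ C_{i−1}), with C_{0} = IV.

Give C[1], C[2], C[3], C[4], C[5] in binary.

C[1]: P[1] ⊕ 0b0100 = 0b0011; E(K, 0b0011) = 0b1110.
C[2]: P[2] ⊕ 0b1110 = 0b1001; E(K, 0b1001) = 0b0100.
C[3]: P[3] ⊕ 0b0100 = 0b0010; E(K, 0b0010) = 0b1111.
C[4]: P[4] ⊕ 0b1111 = 0b0101; E(K, 0b0101) = 0b1000.
C[5]: P[5] ⊕ 0b1000 = 0b0101; E(K, 0b0101) = 0b1000.

C[1] = 0b1110, C[2] = 0b0100, C[3] = 0b1111, C[4] = 0b1000, C[5] = 0b1000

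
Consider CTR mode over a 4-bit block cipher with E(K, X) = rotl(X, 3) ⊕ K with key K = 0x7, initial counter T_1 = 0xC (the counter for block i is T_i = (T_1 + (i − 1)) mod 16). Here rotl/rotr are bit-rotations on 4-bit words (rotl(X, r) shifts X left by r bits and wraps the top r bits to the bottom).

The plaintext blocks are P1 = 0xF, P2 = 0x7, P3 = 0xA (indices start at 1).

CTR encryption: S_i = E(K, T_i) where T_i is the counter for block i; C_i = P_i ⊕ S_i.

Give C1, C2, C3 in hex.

C1 = 0xE, C2 = 0xE, C3 = 0xA

C1: T = 0xC, S = E(K, T) = 0x1; 0xF ⊕ 0x1 = 0xE.
C2: T = 0xD, S = E(K, T) = 0x9; 0x7 ⊕ 0x9 = 0xE.
C3: T = 0xE, S = E(K, T) = 0x0; 0xA ⊕ 0x0 = 0xA.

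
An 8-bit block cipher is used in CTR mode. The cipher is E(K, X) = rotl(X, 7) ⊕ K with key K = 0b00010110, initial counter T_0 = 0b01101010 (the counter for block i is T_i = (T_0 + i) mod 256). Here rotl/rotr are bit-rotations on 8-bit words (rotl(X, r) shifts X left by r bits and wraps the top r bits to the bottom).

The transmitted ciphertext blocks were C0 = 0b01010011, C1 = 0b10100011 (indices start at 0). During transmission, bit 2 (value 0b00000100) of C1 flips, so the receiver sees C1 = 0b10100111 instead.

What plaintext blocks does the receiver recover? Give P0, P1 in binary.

CTR decryption: S_i = E(K, T_i) where T_i is the counter for block i; P_i = C_i ⊕ S_i.
Only C1 changed, to 0b10100111. In CTR, a change in C_i flips the same bit in P_i only; the keystream is unaffected. Decrypting the received ciphertext:
P0: T = 0b01101010, S = E(K, T) = 0b00100011; 0b01010011 ⊕ 0b00100011 = 0b01110000.
P1: T = 0b01101011, S = E(K, T) = 0b10100011; 0b10100111 ⊕ 0b10100011 = 0b00000100.
Blocks that differ from the original plaintext: P1.

P0 = 0b01110000, P1 = 0b00000100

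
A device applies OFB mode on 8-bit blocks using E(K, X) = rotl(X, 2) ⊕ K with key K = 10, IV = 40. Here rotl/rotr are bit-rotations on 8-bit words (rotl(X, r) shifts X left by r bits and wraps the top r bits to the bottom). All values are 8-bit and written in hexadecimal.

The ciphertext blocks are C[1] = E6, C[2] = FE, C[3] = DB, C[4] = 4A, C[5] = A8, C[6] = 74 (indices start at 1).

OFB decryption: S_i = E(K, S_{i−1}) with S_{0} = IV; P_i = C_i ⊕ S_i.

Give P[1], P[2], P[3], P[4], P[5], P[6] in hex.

P[1]: S = E(K, 40) = 11; E6 ⊕ 11 = F7.
P[2]: S = E(K, 11) = 54; FE ⊕ 54 = AA.
P[3]: S = E(K, 54) = 41; DB ⊕ 41 = 9A.
P[4]: S = E(K, 41) = 15; 4A ⊕ 15 = 5F.
P[5]: S = E(K, 15) = 44; A8 ⊕ 44 = EC.
P[6]: S = E(K, 44) = 01; 74 ⊕ 01 = 75.

P[1] = F7, P[2] = AA, P[3] = 9A, P[4] = 5F, P[5] = EC, P[6] = 75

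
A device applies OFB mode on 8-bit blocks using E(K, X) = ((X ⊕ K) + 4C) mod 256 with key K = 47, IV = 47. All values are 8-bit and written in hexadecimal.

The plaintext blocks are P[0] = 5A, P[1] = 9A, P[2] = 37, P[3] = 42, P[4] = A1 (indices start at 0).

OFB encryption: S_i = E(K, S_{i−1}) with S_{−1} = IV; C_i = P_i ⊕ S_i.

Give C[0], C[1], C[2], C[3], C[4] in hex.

C[0] = 16, C[1] = CD, C[2] = 6B, C[3] = 25, C[4] = CD

C[0]: S = E(K, 47) = 4C; 5A ⊕ 4C = 16.
C[1]: S = E(K, 4C) = 57; 9A ⊕ 57 = CD.
C[2]: S = E(K, 57) = 5C; 37 ⊕ 5C = 6B.
C[3]: S = E(K, 5C) = 67; 42 ⊕ 67 = 25.
C[4]: S = E(K, 67) = 6C; A1 ⊕ 6C = CD.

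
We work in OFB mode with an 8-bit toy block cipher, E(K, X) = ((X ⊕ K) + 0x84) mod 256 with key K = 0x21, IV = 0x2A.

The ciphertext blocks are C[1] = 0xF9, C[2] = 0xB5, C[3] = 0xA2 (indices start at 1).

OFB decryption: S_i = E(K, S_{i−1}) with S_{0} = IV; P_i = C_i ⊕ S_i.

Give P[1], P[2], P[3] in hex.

P[1]: S = E(K, 0x2A) = 0x8F; 0xF9 ⊕ 0x8F = 0x76.
P[2]: S = E(K, 0x8F) = 0x32; 0xB5 ⊕ 0x32 = 0x87.
P[3]: S = E(K, 0x32) = 0x97; 0xA2 ⊕ 0x97 = 0x35.

P[1] = 0x76, P[2] = 0x87, P[3] = 0x35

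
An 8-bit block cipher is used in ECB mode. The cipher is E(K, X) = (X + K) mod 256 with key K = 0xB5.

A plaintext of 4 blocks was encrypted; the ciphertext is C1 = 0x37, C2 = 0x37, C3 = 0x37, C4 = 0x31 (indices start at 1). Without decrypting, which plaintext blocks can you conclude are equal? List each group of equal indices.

P1 = P2 = P3

ECB encrypts each block independently with the same key, so equal ciphertext blocks imply equal plaintext blocks.
C1 = C2 = C3 = 0x37, so P1 = P2 = P3.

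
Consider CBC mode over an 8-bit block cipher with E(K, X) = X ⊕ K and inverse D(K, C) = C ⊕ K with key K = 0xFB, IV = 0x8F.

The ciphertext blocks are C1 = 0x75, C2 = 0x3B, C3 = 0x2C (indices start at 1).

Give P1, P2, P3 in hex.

P1 = 0x01, P2 = 0xB5, P3 = 0xEC

CBC decryption: P_i = D(K, C_i) ⊕ C_{i−1}, with C_{0} = IV.
P1: D(K, 0x75) = 0x8E; 0x8E ⊕ 0x8F = 0x01.
P2: D(K, 0x3B) = 0xC0; 0xC0 ⊕ 0x75 = 0xB5.
P3: D(K, 0x2C) = 0xD7; 0xD7 ⊕ 0x3B = 0xEC.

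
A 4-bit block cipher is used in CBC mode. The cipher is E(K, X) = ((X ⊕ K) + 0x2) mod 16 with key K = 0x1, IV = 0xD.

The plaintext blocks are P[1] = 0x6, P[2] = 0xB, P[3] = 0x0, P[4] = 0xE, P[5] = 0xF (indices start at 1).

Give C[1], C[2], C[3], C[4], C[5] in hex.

CBC encryption: C_i = E(K, P_i ⊕ C_{i−1}), with C_{0} = IV.
C[1]: P[1] ⊕ 0xD = 0xB; E(K, 0xB) = 0xC.
C[2]: P[2] ⊕ 0xC = 0x7; E(K, 0x7) = 0x8.
C[3]: P[3] ⊕ 0x8 = 0x8; E(K, 0x8) = 0xB.
C[4]: P[4] ⊕ 0xB = 0x5; E(K, 0x5) = 0x6.
C[5]: P[5] ⊕ 0x6 = 0x9; E(K, 0x9) = 0xA.

C[1] = 0xC, C[2] = 0x8, C[3] = 0xB, C[4] = 0x6, C[5] = 0xA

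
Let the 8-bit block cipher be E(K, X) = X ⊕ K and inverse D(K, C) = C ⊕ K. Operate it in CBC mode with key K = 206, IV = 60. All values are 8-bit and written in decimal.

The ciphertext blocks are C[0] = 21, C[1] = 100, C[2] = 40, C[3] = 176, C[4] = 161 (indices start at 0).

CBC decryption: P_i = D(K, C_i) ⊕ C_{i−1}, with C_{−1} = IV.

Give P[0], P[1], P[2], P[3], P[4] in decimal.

P[0] = 231, P[1] = 191, P[2] = 130, P[3] = 86, P[4] = 223

P[0]: D(K, 21) = 219; 219 ⊕ 60 = 231.
P[1]: D(K, 100) = 170; 170 ⊕ 21 = 191.
P[2]: D(K, 40) = 230; 230 ⊕ 100 = 130.
P[3]: D(K, 176) = 126; 126 ⊕ 40 = 86.
P[4]: D(K, 161) = 111; 111 ⊕ 176 = 223.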